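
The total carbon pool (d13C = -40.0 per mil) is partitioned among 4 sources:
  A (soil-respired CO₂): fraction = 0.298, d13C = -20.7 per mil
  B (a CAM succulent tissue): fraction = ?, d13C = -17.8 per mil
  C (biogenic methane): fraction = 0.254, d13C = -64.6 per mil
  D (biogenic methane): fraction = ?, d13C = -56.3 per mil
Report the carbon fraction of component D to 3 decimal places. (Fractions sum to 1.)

Let f_D and f_B be the unknown fractions; fractions sum to 1 so f_D + f_B = 0.448.
Mass balance: Σ fᵢ·δᵢ = δ_bulk ⇒ f_D·(-56.3) + f_B·(-17.8) = -40.0 − (-22.577) = -17.423
Substitute f_B = 0.448 − f_D:
f_D·(-56.3 − -17.8) = -17.423 − 0.448×(-17.8) = -9.449
f_D = -9.449 / -38.5 = 0.2454

0.245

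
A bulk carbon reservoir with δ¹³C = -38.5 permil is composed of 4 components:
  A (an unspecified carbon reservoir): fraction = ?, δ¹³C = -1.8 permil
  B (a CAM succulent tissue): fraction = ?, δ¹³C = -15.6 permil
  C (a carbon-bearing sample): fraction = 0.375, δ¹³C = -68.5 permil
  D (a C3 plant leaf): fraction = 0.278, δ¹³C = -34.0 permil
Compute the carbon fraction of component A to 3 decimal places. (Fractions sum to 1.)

Let f_A and f_B be the unknown fractions; fractions sum to 1 so f_A + f_B = 0.347.
Mass balance: Σ fᵢ·δᵢ = δ_bulk ⇒ f_A·(-1.8) + f_B·(-15.6) = -38.5 − (-35.139) = -3.361
Substitute f_B = 0.347 − f_A:
f_A·(-1.8 − -15.6) = -3.361 − 0.347×(-15.6) = 2.053
f_A = 2.053 / 13.8 = 0.1487

0.149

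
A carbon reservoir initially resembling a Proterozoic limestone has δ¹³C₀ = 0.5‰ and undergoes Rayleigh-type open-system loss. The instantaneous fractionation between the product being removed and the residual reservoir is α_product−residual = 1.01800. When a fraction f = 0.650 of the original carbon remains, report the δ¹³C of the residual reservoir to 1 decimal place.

-7.2‰

Rayleigh residual: δ_res = (δ₀ + 1000)·f^(α−1) − 1000
α − 1 = 0.01800
f^(α−1) = 0.650^(0.01800) = 0.992276
δ_res = (0.5 + 1000) × 0.992276 − 1000 = 992.772 − 1000 = -7.23‰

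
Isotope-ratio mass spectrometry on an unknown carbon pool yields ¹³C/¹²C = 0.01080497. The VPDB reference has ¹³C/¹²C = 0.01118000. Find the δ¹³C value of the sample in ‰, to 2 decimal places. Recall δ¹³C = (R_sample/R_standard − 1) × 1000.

-33.54‰

δ¹³C = (R_sample / R_standard − 1) × 1000
R_sample / R_standard = 0.01080497 / 0.01118000 = 0.966455
δ¹³C = (0.966455 − 1) × 1000 = -33.545‰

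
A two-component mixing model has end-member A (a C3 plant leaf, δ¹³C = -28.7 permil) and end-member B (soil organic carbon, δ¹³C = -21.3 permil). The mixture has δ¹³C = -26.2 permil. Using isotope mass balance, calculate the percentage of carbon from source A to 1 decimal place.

66.2%

δ_mix = f_A·δ_A + (1 − f_A)·δ_B  ⇒  f_A = (δ_mix − δ_B)/(δ_A − δ_B)
f_A = (-26.2 − (-21.3)) / (-28.7 − (-21.3))
f_A = -4.9 / -7.4 = 0.6622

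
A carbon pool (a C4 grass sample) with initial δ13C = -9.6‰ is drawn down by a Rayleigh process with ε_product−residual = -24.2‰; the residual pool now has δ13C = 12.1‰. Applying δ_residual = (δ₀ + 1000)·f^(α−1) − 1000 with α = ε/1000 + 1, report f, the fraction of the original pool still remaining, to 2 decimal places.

0.41

α − 1 = ε/1000 = -0.0242
(δ_res + 1000)/(δ₀ + 1000) = (12.1 + 1000)/(-9.6 + 1000) = 1012.1/990.4 = 1.021910
f = 1.021910^(1/-0.0242) = exp(ln(1.021910)/-0.0242) = exp(0.02167/-0.0242)
f = exp(-0.8956) = 0.4084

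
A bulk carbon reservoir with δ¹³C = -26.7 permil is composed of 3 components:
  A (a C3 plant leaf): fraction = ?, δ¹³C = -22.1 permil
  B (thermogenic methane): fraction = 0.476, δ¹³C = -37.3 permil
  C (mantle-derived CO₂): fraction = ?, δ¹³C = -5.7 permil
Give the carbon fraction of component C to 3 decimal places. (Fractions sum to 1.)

0.161

Let f_C and f_A be the unknown fractions; fractions sum to 1 so f_C + f_A = 0.524.
Mass balance: Σ fᵢ·δᵢ = δ_bulk ⇒ f_C·(-5.7) + f_A·(-22.1) = -26.7 − (-17.755) = -8.945
Substitute f_A = 0.524 − f_C:
f_C·(-5.7 − -22.1) = -8.945 − 0.524×(-22.1) = 2.635
f_C = 2.635 / 16.4 = 0.1607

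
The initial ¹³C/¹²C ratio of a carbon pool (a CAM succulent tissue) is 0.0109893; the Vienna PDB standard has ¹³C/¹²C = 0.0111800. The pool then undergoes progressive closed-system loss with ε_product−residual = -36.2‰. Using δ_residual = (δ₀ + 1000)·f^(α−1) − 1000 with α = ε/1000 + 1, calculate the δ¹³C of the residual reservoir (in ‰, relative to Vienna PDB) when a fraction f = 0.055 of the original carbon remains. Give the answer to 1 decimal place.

91.8‰

δ₀ = (0.0109893/0.0111800 − 1)×1000 = (0.982943 − 1)×1000 = -17.057‰
α − 1 = ε/1000 = -0.0362
f^(α−1) = 0.055^(-0.0362) = 1.110705
δ_res = (-17.057 + 1000) × 1.110705 − 1000 = 1091.760 − 1000 = 91.76‰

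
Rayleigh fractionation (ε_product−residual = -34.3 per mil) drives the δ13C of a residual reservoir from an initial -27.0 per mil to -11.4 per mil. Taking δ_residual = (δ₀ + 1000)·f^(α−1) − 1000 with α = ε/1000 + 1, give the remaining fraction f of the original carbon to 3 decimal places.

α − 1 = ε/1000 = -0.0343
(δ_res + 1000)/(δ₀ + 1000) = (-11.4 + 1000)/(-27.0 + 1000) = 988.6/973.0 = 1.016033
f = 1.016033^(1/-0.0343) = exp(ln(1.016033)/-0.0343) = exp(0.01591/-0.0343)
f = exp(-0.4637) = 0.6289

0.629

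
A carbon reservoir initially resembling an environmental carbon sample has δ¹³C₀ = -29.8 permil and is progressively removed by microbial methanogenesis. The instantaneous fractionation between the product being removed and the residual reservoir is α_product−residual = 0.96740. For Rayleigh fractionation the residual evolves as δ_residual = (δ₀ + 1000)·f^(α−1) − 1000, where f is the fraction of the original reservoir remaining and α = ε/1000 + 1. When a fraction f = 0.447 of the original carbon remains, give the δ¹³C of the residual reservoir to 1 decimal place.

-4.0 permil

Rayleigh residual: δ_res = (δ₀ + 1000)·f^(α−1) − 1000
α − 1 = -0.03260
f^(α−1) = 0.447^(-0.03260) = 1.026597
δ_res = (-29.8 + 1000) × 1.026597 − 1000 = 996.004 − 1000 = -4.00 permil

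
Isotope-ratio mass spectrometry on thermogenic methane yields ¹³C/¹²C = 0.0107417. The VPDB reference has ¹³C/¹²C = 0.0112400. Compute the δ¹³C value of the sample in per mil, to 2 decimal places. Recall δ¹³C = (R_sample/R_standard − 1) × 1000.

δ¹³C = (R_sample / R_standard − 1) × 1000
R_sample / R_standard = 0.0107417 / 0.0112400 = 0.955667
δ¹³C = (0.955667 − 1) × 1000 = -44.333 per mil

-44.33 per mil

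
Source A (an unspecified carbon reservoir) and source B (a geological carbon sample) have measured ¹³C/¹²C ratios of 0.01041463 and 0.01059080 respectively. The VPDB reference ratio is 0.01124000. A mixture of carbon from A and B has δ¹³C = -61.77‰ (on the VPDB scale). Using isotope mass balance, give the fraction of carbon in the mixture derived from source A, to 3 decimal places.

δ_A = (0.01041463/0.01124000 − 1)×1000 = (0.926569 − 1)×1000 = -73.431‰
δ_B = (0.01059080/0.01124000 − 1)×1000 = (0.942242 − 1)×1000 = -57.758‰
f_A = (δ_mix − δ_B)/(δ_A − δ_B) = (-61.77 − (-57.758))/(-73.431 − (-57.758))
f_A = -4.012 / -15.673 = 0.2560

0.256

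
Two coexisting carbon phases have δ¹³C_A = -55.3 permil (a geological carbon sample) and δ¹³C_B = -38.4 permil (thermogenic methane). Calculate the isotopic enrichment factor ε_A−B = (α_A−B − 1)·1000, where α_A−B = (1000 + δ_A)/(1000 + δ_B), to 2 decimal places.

α_A−B = (1000 + -55.3) / (1000 + -38.4) = 944.7 / 961.6 = 0.982425
ε_A−B = (0.982425 − 1) × 1000 = -17.575 permil
(The approximation ε ≈ δ_A − δ_B would give -16.9 permil.)

-17.57 permil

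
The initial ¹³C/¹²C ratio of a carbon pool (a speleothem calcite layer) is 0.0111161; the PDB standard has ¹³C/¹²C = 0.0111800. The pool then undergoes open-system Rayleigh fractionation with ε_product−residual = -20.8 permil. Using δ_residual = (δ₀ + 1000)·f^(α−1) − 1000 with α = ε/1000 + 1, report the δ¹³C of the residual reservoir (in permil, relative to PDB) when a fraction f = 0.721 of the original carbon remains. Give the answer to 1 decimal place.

δ₀ = (0.0111161/0.0111800 − 1)×1000 = (0.994284 − 1)×1000 = -5.716 permil
α − 1 = ε/1000 = -0.0208
f^(α−1) = 0.721^(-0.0208) = 1.006827
δ_res = (-5.716 + 1000) × 1.006827 − 1000 = 1001.073 − 1000 = 1.07 permil

1.1 permil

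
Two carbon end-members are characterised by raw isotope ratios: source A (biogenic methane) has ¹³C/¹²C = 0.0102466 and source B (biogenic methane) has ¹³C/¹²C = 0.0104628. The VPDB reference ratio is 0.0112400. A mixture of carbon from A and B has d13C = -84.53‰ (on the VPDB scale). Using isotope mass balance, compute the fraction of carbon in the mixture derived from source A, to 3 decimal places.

0.800

δ_A = (0.0102466/0.0112400 − 1)×1000 = (0.911619 − 1)×1000 = -88.381‰
δ_B = (0.0104628/0.0112400 − 1)×1000 = (0.930854 − 1)×1000 = -69.146‰
f_A = (δ_mix − δ_B)/(δ_A − δ_B) = (-84.53 − (-69.146))/(-88.381 − (-69.146))
f_A = -15.384 / -19.235 = 0.7998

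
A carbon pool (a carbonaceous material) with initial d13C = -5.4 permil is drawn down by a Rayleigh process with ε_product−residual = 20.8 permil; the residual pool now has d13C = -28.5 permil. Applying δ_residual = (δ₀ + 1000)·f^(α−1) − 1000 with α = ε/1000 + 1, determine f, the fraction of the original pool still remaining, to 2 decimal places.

α − 1 = ε/1000 = 0.0208
(δ_res + 1000)/(δ₀ + 1000) = (-28.5 + 1000)/(-5.4 + 1000) = 971.5/994.6 = 0.976775
f = 0.976775^(1/0.0208) = exp(ln(0.976775)/0.0208) = exp(-0.02350/0.0208)
f = exp(-1.1298) = 0.3231

0.32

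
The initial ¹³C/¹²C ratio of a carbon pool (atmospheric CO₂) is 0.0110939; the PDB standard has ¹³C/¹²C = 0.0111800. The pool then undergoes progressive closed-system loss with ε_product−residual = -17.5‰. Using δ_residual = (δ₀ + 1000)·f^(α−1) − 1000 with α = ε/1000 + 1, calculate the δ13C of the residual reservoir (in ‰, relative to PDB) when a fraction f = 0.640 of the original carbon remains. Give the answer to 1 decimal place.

0.1‰

δ₀ = (0.0110939/0.0111800 − 1)×1000 = (0.992299 − 1)×1000 = -7.701‰
α − 1 = ε/1000 = -0.0175
f^(α−1) = 0.640^(-0.0175) = 1.007841
δ_res = (-7.701 + 1000) × 1.007841 − 1000 = 1000.079 − 1000 = 0.08‰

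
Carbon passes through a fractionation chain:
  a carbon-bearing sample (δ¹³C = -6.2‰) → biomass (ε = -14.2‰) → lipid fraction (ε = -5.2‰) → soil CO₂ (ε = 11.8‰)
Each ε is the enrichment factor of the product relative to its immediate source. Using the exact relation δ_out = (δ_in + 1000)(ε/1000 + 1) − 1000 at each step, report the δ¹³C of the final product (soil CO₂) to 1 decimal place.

step 1: δ = (-6.20 + 1000)·(-14.2/1000 + 1) − 1000 = -20.31‰
step 2: δ = (-20.31 + 1000)·(-5.2/1000 + 1) − 1000 = -25.41‰
step 3: δ = (-25.41 + 1000)·(11.8/1000 + 1) − 1000 = -13.91‰

-13.9‰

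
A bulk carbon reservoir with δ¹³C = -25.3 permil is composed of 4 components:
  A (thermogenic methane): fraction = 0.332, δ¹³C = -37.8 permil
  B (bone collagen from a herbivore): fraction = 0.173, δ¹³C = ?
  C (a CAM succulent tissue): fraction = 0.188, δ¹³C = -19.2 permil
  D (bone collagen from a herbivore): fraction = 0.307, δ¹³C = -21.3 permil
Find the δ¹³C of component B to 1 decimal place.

Isotope mass balance: δ_bulk = Σ fᵢ·δᵢ.
-25.3 = 0.332×(-37.8) + 0.173×δ_B + 0.188×(-19.2) + 0.307×(-21.3)
0.173·δ_B = -25.3 − (-22.698) = -2.602
δ_B = -2.602 / 0.173 = -15.04 permil

-15.0 permil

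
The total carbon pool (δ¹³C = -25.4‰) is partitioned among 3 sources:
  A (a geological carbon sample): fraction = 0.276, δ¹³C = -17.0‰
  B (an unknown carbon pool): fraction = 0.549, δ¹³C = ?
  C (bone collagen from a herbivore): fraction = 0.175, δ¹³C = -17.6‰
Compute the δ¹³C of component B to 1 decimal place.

-32.1‰

Isotope mass balance: δ_bulk = Σ fᵢ·δᵢ.
-25.4 = 0.276×(-17.0) + 0.549×δ_B + 0.175×(-17.6)
0.549·δ_B = -25.4 − (-7.772) = -17.628
δ_B = -17.628 / 0.549 = -32.11‰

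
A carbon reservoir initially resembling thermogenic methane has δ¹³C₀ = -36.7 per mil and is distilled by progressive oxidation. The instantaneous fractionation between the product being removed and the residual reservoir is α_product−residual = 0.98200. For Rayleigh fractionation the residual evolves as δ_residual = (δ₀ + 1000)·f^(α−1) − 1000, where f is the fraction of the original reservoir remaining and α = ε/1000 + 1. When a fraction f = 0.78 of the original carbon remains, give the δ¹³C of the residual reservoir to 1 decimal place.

-32.4 per mil

Rayleigh residual: δ_res = (δ₀ + 1000)·f^(α−1) − 1000
α − 1 = -0.01800
f^(α−1) = 0.78^(-0.01800) = 1.004482
δ_res = (-36.7 + 1000) × 1.004482 − 1000 = 967.618 − 1000 = -32.38 per mil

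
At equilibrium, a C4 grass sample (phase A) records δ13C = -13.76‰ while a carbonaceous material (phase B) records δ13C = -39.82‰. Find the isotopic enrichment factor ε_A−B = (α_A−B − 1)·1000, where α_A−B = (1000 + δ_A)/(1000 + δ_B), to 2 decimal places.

27.14‰

α_A−B = (1000 + -13.76) / (1000 + -39.82) = 986.24 / 960.18 = 1.027141
ε_A−B = (1.027141 − 1) × 1000 = 27.141‰
(The approximation ε ≈ δ_A − δ_B would give 26.06‰.)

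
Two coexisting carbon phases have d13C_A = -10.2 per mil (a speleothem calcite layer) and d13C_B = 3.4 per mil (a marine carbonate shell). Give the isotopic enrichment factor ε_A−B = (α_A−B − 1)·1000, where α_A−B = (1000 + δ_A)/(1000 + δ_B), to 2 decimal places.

-13.55 per mil

α_A−B = (1000 + -10.2) / (1000 + 3.4) = 989.8 / 1003.4 = 0.986446
ε_A−B = (0.986446 − 1) × 1000 = -13.554 per mil
(The approximation ε ≈ δ_A − δ_B would give -13.6 per mil.)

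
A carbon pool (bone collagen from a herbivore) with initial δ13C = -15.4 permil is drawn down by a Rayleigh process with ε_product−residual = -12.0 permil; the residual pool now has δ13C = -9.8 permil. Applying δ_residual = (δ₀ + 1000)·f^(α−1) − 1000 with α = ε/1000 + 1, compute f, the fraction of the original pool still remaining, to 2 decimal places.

α − 1 = ε/1000 = -0.0120
(δ_res + 1000)/(δ₀ + 1000) = (-9.8 + 1000)/(-15.4 + 1000) = 990.2/984.6 = 1.005688
f = 1.005688^(1/-0.0120) = exp(ln(1.005688)/-0.0120) = exp(0.00567/-0.0120)
f = exp(-0.4726) = 0.6234

0.62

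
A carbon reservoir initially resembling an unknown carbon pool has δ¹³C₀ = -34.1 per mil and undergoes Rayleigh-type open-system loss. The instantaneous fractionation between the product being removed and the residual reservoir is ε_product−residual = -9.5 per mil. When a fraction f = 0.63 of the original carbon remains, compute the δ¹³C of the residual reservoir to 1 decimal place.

-29.9 per mil

Rayleigh residual: δ_res = (δ₀ + 1000)·f^(α−1) − 1000
α = ε/1000 + 1 = 0.99050, so α − 1 = -0.00950
f^(α−1) = 0.63^(-0.00950) = 1.004399
δ_res = (-34.1 + 1000) × 1.004399 − 1000 = 970.149 − 1000 = -29.85 per mil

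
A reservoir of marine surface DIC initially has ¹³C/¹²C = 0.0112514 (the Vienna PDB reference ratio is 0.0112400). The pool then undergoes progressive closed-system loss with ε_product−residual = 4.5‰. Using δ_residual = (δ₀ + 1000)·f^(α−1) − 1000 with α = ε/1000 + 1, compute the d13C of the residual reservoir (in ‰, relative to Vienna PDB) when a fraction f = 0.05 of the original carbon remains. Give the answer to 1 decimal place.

-12.4‰

δ₀ = (0.0112514/0.0112400 − 1)×1000 = (1.001014 − 1)×1000 = 1.014‰
α − 1 = ε/1000 = 0.0045
f^(α−1) = 0.05^(0.0045) = 0.986610
δ_res = (1.014 + 1000) × 0.986610 − 1000 = 987.610 − 1000 = -12.39‰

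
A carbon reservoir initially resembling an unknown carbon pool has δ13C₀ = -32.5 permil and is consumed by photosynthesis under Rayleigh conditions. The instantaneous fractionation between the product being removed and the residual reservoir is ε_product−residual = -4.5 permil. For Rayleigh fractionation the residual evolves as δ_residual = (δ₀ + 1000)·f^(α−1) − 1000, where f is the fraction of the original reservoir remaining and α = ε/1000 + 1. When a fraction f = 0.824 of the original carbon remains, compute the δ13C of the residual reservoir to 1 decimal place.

-31.7 permil

Rayleigh residual: δ_res = (δ₀ + 1000)·f^(α−1) − 1000
α = ε/1000 + 1 = 0.99550, so α − 1 = -0.00450
f^(α−1) = 0.824^(-0.00450) = 1.000872
δ_res = (-32.5 + 1000) × 1.000872 − 1000 = 968.343 − 1000 = -31.66 permil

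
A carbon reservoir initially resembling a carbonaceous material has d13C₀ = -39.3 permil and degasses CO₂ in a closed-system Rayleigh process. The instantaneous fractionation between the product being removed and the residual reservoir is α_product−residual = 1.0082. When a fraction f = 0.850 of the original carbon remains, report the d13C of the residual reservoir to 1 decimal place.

Rayleigh residual: δ_res = (δ₀ + 1000)·f^(α−1) − 1000
α − 1 = 0.00820
f^(α−1) = 0.850^(0.00820) = 0.998668
δ_res = (-39.3 + 1000) × 0.998668 − 1000 = 959.421 − 1000 = -40.58 permil

-40.6 permil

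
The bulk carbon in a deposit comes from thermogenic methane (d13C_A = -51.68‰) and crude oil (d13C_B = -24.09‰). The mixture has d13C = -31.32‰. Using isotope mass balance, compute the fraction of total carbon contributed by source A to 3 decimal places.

δ_mix = f_A·δ_A + (1 − f_A)·δ_B  ⇒  f_A = (δ_mix − δ_B)/(δ_A − δ_B)
f_A = (-31.32 − (-24.09)) / (-51.68 − (-24.09))
f_A = -7.23 / -27.59 = 0.2621

0.262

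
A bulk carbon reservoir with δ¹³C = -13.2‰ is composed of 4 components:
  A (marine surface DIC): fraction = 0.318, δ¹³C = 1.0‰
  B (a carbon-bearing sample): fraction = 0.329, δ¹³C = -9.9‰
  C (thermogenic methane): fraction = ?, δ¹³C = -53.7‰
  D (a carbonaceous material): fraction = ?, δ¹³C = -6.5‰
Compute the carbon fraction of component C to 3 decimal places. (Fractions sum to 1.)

0.169

Let f_C and f_D be the unknown fractions; fractions sum to 1 so f_C + f_D = 0.353.
Mass balance: Σ fᵢ·δᵢ = δ_bulk ⇒ f_C·(-53.7) + f_D·(-6.5) = -13.2 − (-2.939) = -10.261
Substitute f_D = 0.353 − f_C:
f_C·(-53.7 − -6.5) = -10.261 − 0.353×(-6.5) = -7.966
f_C = -7.966 / -47.2 = 0.1688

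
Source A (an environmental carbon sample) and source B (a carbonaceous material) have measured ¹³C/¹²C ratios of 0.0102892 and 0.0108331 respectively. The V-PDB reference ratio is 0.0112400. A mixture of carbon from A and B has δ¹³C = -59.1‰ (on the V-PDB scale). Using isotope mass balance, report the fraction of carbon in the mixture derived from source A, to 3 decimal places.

δ_A = (0.0102892/0.0112400 − 1)×1000 = (0.915409 − 1)×1000 = -84.591‰
δ_B = (0.0108331/0.0112400 − 1)×1000 = (0.963799 − 1)×1000 = -36.201‰
f_A = (δ_mix − δ_B)/(δ_A − δ_B) = (-59.1 − (-36.201))/(-84.591 − (-36.201))
f_A = -22.899 / -48.390 = 0.4732

0.473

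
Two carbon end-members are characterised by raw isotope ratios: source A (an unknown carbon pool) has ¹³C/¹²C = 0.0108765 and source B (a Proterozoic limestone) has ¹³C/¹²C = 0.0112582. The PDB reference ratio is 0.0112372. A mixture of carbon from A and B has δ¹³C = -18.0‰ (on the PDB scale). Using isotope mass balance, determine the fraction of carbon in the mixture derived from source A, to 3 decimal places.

δ_A = (0.0108765/0.0112372 − 1)×1000 = (0.967901 − 1)×1000 = -32.099‰
δ_B = (0.0112582/0.0112372 − 1)×1000 = (1.001869 − 1)×1000 = 1.869‰
f_A = (δ_mix − δ_B)/(δ_A − δ_B) = (-18.0 − (1.869))/(-32.099 − (1.869))
f_A = -19.869 / -33.968 = 0.5849

0.585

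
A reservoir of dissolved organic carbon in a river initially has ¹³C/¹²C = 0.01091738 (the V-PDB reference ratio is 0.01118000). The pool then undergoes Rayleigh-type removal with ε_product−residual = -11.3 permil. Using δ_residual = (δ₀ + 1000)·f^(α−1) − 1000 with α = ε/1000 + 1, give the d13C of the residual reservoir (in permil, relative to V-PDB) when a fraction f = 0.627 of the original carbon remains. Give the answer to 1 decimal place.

-18.3 permil

δ₀ = (0.01091738/0.01118000 − 1)×1000 = (0.976510 − 1)×1000 = -23.490 permil
α − 1 = ε/1000 = -0.0113
f^(α−1) = 0.627^(-0.0113) = 1.005289
δ_res = (-23.490 + 1000) × 1.005289 − 1000 = 981.674 − 1000 = -18.33 permil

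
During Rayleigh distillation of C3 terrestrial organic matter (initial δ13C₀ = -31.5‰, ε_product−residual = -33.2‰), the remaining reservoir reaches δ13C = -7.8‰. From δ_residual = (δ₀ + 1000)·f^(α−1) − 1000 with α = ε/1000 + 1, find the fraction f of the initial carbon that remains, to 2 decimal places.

α − 1 = ε/1000 = -0.0332
(δ_res + 1000)/(δ₀ + 1000) = (-7.8 + 1000)/(-31.5 + 1000) = 992.2/968.5 = 1.024471
f = 1.024471^(1/-0.0332) = exp(ln(1.024471)/-0.0332) = exp(0.02418/-0.0332)
f = exp(-0.7282) = 0.4828

0.48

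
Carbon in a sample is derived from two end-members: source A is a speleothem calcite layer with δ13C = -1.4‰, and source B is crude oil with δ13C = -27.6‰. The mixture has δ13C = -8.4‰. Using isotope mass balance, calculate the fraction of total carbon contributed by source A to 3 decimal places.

0.733

δ_mix = f_A·δ_A + (1 − f_A)·δ_B  ⇒  f_A = (δ_mix − δ_B)/(δ_A − δ_B)
f_A = (-8.4 − (-27.6)) / (-1.4 − (-27.6))
f_A = 19.2 / 26.2 = 0.7328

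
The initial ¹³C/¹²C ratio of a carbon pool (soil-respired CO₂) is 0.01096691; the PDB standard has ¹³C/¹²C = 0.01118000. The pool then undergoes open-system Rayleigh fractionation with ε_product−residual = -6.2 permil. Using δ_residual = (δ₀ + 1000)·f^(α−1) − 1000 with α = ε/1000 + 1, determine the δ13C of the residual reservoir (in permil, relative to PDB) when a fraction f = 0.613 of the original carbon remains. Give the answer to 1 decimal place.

-16.1 permil

δ₀ = (0.01096691/0.01118000 − 1)×1000 = (0.980940 − 1)×1000 = -19.060 permil
α − 1 = ε/1000 = -0.0062
f^(α−1) = 0.613^(-0.0062) = 1.003039
δ_res = (-19.060 + 1000) × 1.003039 − 1000 = 983.921 − 1000 = -16.08 permil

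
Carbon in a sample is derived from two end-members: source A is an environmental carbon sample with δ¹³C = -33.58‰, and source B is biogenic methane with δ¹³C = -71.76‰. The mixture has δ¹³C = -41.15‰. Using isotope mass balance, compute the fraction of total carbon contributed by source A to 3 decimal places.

δ_mix = f_A·δ_A + (1 − f_A)·δ_B  ⇒  f_A = (δ_mix − δ_B)/(δ_A − δ_B)
f_A = (-41.15 − (-71.76)) / (-33.58 − (-71.76))
f_A = 30.61 / 38.18 = 0.8017

0.802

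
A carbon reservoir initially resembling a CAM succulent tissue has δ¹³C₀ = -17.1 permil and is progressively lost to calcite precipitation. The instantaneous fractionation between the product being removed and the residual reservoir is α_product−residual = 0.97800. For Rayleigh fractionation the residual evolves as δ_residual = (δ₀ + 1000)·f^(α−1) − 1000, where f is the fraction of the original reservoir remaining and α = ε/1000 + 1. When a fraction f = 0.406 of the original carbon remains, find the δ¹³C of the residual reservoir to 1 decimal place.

2.6 permil

Rayleigh residual: δ_res = (δ₀ + 1000)·f^(α−1) − 1000
α − 1 = -0.02200
f^(α−1) = 0.406^(-0.02200) = 1.020029
δ_res = (-17.1 + 1000) × 1.020029 − 1000 = 1002.586 − 1000 = 2.59 permil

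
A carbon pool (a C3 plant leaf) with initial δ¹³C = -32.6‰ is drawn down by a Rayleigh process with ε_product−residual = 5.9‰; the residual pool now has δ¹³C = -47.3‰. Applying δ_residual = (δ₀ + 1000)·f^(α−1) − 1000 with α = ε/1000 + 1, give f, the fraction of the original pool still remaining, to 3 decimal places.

α − 1 = ε/1000 = 0.0059
(δ_res + 1000)/(δ₀ + 1000) = (-47.3 + 1000)/(-32.6 + 1000) = 952.7/967.4 = 0.984805
f = 0.984805^(1/0.0059) = exp(ln(0.984805)/0.0059) = exp(-0.01531/0.0059)
f = exp(-2.5953) = 0.0746

0.075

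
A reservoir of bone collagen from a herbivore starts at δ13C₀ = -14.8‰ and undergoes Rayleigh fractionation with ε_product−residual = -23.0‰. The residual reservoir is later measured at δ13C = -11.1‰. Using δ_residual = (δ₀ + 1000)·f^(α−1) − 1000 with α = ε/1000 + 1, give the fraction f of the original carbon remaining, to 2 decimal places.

0.85

α − 1 = ε/1000 = -0.0230
(δ_res + 1000)/(δ₀ + 1000) = (-11.1 + 1000)/(-14.8 + 1000) = 988.9/985.2 = 1.003756
f = 1.003756^(1/-0.0230) = exp(ln(1.003756)/-0.0230) = exp(0.00375/-0.0230)
f = exp(-0.1630) = 0.8496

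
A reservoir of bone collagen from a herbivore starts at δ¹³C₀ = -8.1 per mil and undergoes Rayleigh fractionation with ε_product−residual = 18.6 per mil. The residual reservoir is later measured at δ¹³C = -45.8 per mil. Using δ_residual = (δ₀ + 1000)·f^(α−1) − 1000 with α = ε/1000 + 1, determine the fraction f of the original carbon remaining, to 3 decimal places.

α − 1 = ε/1000 = 0.0186
(δ_res + 1000)/(δ₀ + 1000) = (-45.8 + 1000)/(-8.1 + 1000) = 954.2/991.9 = 0.961992
f = 0.961992^(1/0.0186) = exp(ln(0.961992)/0.0186) = exp(-0.03875/0.0186)
f = exp(-2.0833) = 0.1245

0.125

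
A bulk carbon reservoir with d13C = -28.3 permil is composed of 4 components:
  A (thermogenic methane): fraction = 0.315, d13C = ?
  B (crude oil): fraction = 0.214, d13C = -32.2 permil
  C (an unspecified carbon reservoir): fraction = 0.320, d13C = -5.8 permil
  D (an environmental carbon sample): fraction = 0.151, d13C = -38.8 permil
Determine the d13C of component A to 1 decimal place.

-43.5 permil

Isotope mass balance: δ_bulk = Σ fᵢ·δᵢ.
-28.3 = 0.315×δ_A + 0.214×(-32.2) + 0.320×(-5.8) + 0.151×(-38.8)
0.315·δ_A = -28.3 − (-14.606) = -13.694
δ_A = -13.694 / 0.315 = -43.47 permil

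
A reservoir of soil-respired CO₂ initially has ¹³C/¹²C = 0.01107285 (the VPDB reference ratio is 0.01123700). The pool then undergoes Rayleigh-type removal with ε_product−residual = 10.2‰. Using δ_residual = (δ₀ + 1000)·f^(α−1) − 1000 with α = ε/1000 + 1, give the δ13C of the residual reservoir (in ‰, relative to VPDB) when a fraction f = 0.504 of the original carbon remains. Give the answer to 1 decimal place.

δ₀ = (0.01107285/0.01123700 − 1)×1000 = (0.985392 − 1)×1000 = -14.608‰
α − 1 = ε/1000 = 0.0102
f^(α−1) = 0.504^(0.0102) = 0.993036
δ_res = (-14.608 + 1000) × 0.993036 − 1000 = 978.529 − 1000 = -21.47‰

-21.5‰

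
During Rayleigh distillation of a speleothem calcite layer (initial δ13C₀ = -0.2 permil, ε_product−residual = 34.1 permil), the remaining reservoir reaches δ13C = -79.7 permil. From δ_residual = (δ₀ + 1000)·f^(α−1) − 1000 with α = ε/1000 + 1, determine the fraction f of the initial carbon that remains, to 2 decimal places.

0.09

α − 1 = ε/1000 = 0.0341
(δ_res + 1000)/(δ₀ + 1000) = (-79.7 + 1000)/(-0.2 + 1000) = 920.3/999.8 = 0.920484
f = 0.920484^(1/0.0341) = exp(ln(0.920484)/0.0341) = exp(-0.08286/0.0341)
f = exp(-2.4298) = 0.0881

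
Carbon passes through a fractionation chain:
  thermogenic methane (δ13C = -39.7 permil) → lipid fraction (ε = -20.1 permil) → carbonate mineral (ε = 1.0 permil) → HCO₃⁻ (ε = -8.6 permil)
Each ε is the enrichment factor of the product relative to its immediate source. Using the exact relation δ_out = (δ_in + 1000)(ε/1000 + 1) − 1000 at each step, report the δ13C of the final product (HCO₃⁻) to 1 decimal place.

-66.2 permil

step 1: δ = (-39.70 + 1000)·(-20.1/1000 + 1) − 1000 = -59.00 permil
step 2: δ = (-59.00 + 1000)·(1.0/1000 + 1) − 1000 = -58.06 permil
step 3: δ = (-58.06 + 1000)·(-8.6/1000 + 1) − 1000 = -66.16 permil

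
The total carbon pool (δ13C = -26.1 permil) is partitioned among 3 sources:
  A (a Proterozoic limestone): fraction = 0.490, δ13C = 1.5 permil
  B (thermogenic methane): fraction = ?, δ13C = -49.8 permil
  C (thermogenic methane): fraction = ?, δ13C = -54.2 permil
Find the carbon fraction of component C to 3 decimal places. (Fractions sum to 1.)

Let f_C and f_B be the unknown fractions; fractions sum to 1 so f_C + f_B = 0.510.
Mass balance: Σ fᵢ·δᵢ = δ_bulk ⇒ f_C·(-54.2) + f_B·(-49.8) = -26.1 − (0.735) = -26.835
Substitute f_B = 0.510 − f_C:
f_C·(-54.2 − -49.8) = -26.835 − 0.510×(-49.8) = -1.437
f_C = -1.437 / -4.4 = 0.3266

0.327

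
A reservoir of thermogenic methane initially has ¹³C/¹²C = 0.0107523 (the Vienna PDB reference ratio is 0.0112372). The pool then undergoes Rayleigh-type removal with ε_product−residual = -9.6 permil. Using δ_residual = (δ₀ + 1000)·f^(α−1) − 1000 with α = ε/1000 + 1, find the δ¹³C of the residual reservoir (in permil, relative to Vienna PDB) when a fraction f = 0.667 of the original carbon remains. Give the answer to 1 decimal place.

δ₀ = (0.0107523/0.0112372 − 1)×1000 = (0.956849 − 1)×1000 = -43.151 permil
α − 1 = ε/1000 = -0.0096
f^(α−1) = 0.667^(-0.0096) = 1.003895
δ_res = (-43.151 + 1000) × 1.003895 − 1000 = 960.576 − 1000 = -39.42 permil

-39.4 permil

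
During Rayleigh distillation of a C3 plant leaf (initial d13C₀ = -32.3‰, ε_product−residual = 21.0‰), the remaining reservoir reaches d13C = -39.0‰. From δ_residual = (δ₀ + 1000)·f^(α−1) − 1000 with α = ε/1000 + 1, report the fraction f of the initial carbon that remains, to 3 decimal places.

0.718

α − 1 = ε/1000 = 0.0210
(δ_res + 1000)/(δ₀ + 1000) = (-39.0 + 1000)/(-32.3 + 1000) = 961.0/967.7 = 0.993076
f = 0.993076^(1/0.0210) = exp(ln(0.993076)/0.0210) = exp(-0.00695/0.0210)
f = exp(-0.3308) = 0.7183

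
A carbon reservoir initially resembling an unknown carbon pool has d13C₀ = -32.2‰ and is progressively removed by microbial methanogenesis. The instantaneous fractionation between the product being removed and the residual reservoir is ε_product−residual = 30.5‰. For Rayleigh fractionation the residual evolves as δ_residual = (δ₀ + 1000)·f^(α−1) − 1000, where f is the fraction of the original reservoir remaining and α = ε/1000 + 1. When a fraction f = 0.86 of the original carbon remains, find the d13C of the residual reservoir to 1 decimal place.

-36.6‰

Rayleigh residual: δ_res = (δ₀ + 1000)·f^(α−1) − 1000
α = ε/1000 + 1 = 1.03050, so α − 1 = 0.03050
f^(α−1) = 0.86^(0.03050) = 0.995410
δ_res = (-32.2 + 1000) × 0.995410 − 1000 = 963.358 − 1000 = -36.64‰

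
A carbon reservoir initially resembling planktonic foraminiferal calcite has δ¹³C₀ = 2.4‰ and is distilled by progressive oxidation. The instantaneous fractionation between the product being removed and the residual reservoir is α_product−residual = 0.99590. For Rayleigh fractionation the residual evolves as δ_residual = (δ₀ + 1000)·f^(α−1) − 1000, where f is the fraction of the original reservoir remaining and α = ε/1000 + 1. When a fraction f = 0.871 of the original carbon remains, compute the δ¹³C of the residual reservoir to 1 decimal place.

Rayleigh residual: δ_res = (δ₀ + 1000)·f^(α−1) − 1000
α − 1 = -0.00410
f^(α−1) = 0.871^(-0.00410) = 1.000566
δ_res = (2.4 + 1000) × 1.000566 − 1000 = 1002.968 − 1000 = 2.97‰

3.0‰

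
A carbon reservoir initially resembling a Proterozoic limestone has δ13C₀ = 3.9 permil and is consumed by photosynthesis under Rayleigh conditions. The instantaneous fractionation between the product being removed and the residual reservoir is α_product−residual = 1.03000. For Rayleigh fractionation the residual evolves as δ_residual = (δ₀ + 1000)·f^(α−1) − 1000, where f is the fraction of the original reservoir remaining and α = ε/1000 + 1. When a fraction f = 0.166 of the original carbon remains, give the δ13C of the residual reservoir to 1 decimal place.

Rayleigh residual: δ_res = (δ₀ + 1000)·f^(α−1) − 1000
α − 1 = 0.03000
f^(α−1) = 0.166^(0.03000) = 0.947552
δ_res = (3.9 + 1000) × 0.947552 − 1000 = 951.248 − 1000 = -48.75 permil

-48.8 permil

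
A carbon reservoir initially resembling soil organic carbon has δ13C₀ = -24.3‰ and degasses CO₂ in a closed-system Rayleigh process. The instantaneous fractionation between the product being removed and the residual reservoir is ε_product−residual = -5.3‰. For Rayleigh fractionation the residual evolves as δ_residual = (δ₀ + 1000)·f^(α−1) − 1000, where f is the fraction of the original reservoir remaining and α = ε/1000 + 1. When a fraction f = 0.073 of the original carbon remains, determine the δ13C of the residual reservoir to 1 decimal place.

-10.7‰

Rayleigh residual: δ_res = (δ₀ + 1000)·f^(α−1) − 1000
α = ε/1000 + 1 = 0.99470, so α − 1 = -0.00530
f^(α−1) = 0.073^(-0.00530) = 1.013968
δ_res = (-24.3 + 1000) × 1.013968 − 1000 = 989.329 − 1000 = -10.67‰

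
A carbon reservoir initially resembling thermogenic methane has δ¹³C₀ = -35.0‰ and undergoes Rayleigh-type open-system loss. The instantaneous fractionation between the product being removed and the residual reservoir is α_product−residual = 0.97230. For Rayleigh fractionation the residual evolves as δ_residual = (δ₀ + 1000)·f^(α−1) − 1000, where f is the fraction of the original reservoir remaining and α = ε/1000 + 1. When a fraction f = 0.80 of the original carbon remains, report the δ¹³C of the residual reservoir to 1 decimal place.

Rayleigh residual: δ_res = (δ₀ + 1000)·f^(α−1) − 1000
α − 1 = -0.02770
f^(α−1) = 0.80^(-0.02770) = 1.006200
δ_res = (-35.0 + 1000) × 1.006200 − 1000 = 970.983 − 1000 = -29.02‰

-29.0‰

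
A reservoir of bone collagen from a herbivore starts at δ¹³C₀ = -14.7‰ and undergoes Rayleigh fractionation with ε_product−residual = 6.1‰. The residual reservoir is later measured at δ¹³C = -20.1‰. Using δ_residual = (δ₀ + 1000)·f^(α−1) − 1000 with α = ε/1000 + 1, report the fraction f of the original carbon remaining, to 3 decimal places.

α − 1 = ε/1000 = 0.0061
(δ_res + 1000)/(δ₀ + 1000) = (-20.1 + 1000)/(-14.7 + 1000) = 979.9/985.3 = 0.994519
f = 0.994519^(1/0.0061) = exp(ln(0.994519)/0.0061) = exp(-0.00550/0.0061)
f = exp(-0.9009) = 0.4062

0.406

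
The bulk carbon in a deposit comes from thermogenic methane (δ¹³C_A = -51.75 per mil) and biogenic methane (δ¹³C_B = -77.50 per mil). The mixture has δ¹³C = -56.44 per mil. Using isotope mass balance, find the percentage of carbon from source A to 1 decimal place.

δ_mix = f_A·δ_A + (1 − f_A)·δ_B  ⇒  f_A = (δ_mix − δ_B)/(δ_A − δ_B)
f_A = (-56.44 − (-77.50)) / (-51.75 − (-77.50))
f_A = 21.06 / 25.75 = 0.8179

81.8%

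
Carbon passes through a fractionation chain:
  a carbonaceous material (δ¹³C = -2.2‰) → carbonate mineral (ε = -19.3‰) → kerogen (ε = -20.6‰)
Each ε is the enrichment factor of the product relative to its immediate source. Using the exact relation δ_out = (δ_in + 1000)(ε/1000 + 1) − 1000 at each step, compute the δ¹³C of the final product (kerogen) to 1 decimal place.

-41.6‰

step 1: δ = (-2.20 + 1000)·(-19.3/1000 + 1) − 1000 = -21.46‰
step 2: δ = (-21.46 + 1000)·(-20.6/1000 + 1) − 1000 = -41.62‰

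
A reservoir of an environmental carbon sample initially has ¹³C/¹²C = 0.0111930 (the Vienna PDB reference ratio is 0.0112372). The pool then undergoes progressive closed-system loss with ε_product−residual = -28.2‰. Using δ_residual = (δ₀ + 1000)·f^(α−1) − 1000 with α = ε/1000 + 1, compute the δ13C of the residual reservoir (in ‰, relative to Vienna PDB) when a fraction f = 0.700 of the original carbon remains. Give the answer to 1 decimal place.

δ₀ = (0.0111930/0.0112372 − 1)×1000 = (0.996067 − 1)×1000 = -3.933‰
α − 1 = ε/1000 = -0.0282
f^(α−1) = 0.700^(-0.0282) = 1.010109
δ_res = (-3.933 + 1000) × 1.010109 − 1000 = 1006.136 − 1000 = 6.14‰

6.1‰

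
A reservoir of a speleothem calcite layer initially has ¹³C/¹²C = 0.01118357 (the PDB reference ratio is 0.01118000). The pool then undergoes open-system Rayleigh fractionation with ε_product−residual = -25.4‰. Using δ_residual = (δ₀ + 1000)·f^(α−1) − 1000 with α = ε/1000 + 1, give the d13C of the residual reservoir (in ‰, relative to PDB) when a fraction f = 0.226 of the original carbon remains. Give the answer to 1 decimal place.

38.8‰

δ₀ = (0.01118357/0.01118000 − 1)×1000 = (1.000319 − 1)×1000 = 0.319‰
α − 1 = ε/1000 = -0.0254
f^(α−1) = 0.226^(-0.0254) = 1.038498
δ_res = (0.319 + 1000) × 1.038498 − 1000 = 1038.830 − 1000 = 38.83‰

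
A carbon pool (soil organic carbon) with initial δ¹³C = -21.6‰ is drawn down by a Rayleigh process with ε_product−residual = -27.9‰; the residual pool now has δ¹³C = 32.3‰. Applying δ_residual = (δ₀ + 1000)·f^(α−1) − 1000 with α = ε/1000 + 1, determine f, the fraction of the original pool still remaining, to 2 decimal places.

α − 1 = ε/1000 = -0.0279
(δ_res + 1000)/(δ₀ + 1000) = (32.3 + 1000)/(-21.6 + 1000) = 1032.3/978.4 = 1.055090
f = 1.055090^(1/-0.0279) = exp(ln(1.055090)/-0.0279) = exp(0.05363/-0.0279)
f = exp(-1.9221) = 0.1463

0.15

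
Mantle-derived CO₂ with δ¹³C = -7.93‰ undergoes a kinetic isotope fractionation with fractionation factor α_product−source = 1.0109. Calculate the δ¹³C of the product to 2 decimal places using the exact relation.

2.88‰

δ_product = (δ_source + 1000)·α − 1000
δ_product = (-7.93 + 1000) × 1.0109 − 1000
δ_product = 1002.884 − 1000 = 2.884‰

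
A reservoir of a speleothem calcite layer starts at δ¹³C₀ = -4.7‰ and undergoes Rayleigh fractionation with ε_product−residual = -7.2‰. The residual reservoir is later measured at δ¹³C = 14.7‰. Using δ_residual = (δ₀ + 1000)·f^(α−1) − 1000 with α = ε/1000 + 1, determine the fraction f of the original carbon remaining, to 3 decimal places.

0.068

α − 1 = ε/1000 = -0.0072
(δ_res + 1000)/(δ₀ + 1000) = (14.7 + 1000)/(-4.7 + 1000) = 1014.7/995.3 = 1.019492
f = 1.019492^(1/-0.0072) = exp(ln(1.019492)/-0.0072) = exp(0.01930/-0.0072)
f = exp(-2.6811) = 0.0685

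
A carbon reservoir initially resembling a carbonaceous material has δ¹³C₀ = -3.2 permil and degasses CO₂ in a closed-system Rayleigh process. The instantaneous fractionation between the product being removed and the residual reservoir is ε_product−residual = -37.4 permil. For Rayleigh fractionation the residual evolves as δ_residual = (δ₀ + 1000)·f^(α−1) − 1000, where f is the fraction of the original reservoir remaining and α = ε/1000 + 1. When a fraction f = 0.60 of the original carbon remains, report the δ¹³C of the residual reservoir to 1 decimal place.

Rayleigh residual: δ_res = (δ₀ + 1000)·f^(α−1) − 1000
α = ε/1000 + 1 = 0.96260, so α − 1 = -0.03740
f^(α−1) = 0.60^(-0.03740) = 1.019289
δ_res = (-3.2 + 1000) × 1.019289 − 1000 = 1016.027 − 1000 = 16.03 permil

16.0 permil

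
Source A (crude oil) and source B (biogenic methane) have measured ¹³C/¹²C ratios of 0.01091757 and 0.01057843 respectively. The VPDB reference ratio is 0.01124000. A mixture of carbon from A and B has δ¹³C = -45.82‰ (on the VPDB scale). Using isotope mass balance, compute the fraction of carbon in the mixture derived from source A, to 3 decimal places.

0.432

δ_A = (0.01091757/0.01124000 − 1)×1000 = (0.971314 − 1)×1000 = -28.686‰
δ_B = (0.01057843/0.01124000 − 1)×1000 = (0.941141 − 1)×1000 = -58.859‰
f_A = (δ_mix − δ_B)/(δ_A − δ_B) = (-45.82 − (-58.859))/(-28.686 − (-58.859))
f_A = 13.039 / 30.173 = 0.4321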